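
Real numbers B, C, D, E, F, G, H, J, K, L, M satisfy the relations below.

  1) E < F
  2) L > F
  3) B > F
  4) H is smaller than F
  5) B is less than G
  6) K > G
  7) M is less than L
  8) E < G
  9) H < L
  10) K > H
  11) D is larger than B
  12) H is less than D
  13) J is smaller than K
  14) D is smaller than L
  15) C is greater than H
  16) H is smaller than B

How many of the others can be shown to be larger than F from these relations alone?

5

From F the given relations immediately reach B, L.
From those, G, D — 4 in total.
From those, K — 5 in total.
Nothing else is reachable above F; 5 in all.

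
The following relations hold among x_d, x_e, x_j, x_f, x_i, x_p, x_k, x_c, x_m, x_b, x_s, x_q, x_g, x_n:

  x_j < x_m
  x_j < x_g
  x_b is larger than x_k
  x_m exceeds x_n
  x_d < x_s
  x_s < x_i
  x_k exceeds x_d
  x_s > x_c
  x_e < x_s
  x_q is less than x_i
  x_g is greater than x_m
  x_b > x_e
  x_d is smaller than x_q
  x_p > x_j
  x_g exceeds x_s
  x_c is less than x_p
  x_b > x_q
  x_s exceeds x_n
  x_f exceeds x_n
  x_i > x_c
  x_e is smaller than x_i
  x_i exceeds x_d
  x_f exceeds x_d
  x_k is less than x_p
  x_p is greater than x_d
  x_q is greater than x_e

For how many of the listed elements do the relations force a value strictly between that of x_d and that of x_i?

The relations place x_d below x_i. An element lies strictly between them when it is forced above x_d and also forced below x_i.
Above x_d: {x_k, x_f, x_q, x_b, x_p, x_s, x_g}. Below x_i: {x_e, x_n, x_c, x_q, x_s}.
Intersection: {x_q, x_s} — 2.

2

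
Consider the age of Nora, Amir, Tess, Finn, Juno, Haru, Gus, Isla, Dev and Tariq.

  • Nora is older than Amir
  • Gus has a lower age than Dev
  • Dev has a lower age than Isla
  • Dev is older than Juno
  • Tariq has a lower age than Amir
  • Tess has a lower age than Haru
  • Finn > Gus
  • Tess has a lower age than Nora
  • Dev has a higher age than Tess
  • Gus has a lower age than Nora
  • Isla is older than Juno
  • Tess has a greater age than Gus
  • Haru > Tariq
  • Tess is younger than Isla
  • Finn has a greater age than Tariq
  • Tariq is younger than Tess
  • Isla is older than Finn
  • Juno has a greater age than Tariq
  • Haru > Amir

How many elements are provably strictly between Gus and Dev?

1

Chaining upward from Gus reaches: Tess, Finn, Nora, Haru, Isla.
Chaining downward from Dev reaches: Tariq, Tess, Juno.
Strictly between Gus and Dev are those in both lists: Tess — 1 element.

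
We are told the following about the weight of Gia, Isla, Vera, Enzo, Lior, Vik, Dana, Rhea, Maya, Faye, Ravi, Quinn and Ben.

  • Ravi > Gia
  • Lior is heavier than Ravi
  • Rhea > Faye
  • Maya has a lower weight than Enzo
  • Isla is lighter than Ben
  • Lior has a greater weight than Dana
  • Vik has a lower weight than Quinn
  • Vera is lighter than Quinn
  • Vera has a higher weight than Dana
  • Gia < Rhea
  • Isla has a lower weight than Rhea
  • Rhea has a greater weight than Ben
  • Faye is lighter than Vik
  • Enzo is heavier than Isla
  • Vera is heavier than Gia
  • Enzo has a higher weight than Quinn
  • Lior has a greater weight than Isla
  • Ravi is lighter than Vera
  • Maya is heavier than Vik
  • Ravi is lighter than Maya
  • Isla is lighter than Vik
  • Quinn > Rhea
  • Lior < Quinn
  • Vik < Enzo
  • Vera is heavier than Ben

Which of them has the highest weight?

Enzo

Isla is not greatest since Isla < Ben; Faye is not greatest since Faye < Rhea; Gia is not greatest since Gia < Rhea; Ravi is not greatest since Ravi < Lior; Vik is not greatest since Vik < Maya; Ben is not greatest since Ben < Vera; Dana is not greatest since Dana < Lior; Lior is not greatest since Lior < Quinn; Rhea is not greatest since Rhea < Quinn; Maya is not greatest since Maya < Enzo; Vera is not greatest since Vera < Quinn; Quinn is not greatest since Quinn < Enzo.
Only Enzo has nothing above it, so Enzo is the highest weight.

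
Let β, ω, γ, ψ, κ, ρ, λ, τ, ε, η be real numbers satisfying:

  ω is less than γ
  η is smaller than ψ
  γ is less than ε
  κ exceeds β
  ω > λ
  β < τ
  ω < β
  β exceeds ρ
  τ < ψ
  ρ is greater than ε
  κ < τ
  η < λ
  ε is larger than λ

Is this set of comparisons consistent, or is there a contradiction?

consistent

Every relation is compatible with η < λ < ω < γ < ε < ρ < β < κ < τ < ψ; the set is consistent.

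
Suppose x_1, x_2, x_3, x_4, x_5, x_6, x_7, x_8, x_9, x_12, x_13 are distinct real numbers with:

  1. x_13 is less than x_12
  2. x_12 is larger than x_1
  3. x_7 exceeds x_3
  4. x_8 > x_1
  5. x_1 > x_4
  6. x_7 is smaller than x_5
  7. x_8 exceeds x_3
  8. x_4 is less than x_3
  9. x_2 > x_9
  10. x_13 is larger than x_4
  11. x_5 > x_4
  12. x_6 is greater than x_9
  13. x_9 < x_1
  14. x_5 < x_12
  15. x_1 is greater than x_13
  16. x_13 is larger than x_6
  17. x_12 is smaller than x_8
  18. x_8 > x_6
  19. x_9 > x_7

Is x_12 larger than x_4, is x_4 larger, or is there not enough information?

Link the given pairs in sequence: x_4 < x_3; x_3 < x_7; x_7 < x_9; x_9 < x_6; x_6 < x_13; x_13 < x_1; x_1 < x_12.
Together: x_4 < x_3 < x_7 < x_9 < x_6 < x_13 < x_1 < x_12.
So x_12 is larger.

x_12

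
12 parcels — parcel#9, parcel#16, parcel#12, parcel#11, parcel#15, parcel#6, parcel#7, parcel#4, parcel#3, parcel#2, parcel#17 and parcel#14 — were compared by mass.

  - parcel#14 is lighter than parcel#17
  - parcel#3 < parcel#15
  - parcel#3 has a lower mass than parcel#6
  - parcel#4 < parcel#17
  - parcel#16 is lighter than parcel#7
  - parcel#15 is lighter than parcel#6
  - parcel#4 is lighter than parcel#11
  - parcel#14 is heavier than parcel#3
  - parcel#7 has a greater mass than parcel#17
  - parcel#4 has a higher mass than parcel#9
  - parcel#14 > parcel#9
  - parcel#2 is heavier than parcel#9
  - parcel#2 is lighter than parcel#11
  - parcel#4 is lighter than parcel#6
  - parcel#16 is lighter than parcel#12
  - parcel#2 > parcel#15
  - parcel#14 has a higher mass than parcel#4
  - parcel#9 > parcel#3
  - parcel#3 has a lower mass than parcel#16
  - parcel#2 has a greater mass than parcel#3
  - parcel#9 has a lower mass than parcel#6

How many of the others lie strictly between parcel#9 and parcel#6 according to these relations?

Chaining upward from parcel#9 reaches: parcel#4, parcel#14, parcel#2, parcel#17, parcel#7, parcel#11.
Chaining downward from parcel#6 reaches: parcel#3, parcel#4, parcel#15.
Strictly between parcel#9 and parcel#6 are those in both lists: parcel#4 — 1 element.

1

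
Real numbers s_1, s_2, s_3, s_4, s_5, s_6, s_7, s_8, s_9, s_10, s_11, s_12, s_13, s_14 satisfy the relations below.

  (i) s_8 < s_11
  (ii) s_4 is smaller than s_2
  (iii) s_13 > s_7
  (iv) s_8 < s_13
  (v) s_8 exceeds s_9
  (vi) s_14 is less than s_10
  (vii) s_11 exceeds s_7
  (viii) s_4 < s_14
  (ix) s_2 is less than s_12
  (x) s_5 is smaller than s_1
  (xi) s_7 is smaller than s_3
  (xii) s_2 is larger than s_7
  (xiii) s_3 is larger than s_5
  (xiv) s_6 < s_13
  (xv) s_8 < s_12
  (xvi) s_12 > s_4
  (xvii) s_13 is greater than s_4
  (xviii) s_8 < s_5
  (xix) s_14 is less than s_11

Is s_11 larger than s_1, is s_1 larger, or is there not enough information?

Following every chain through s_1: below s_1 we get s_9, s_8, s_5.
s_11 is not reached, and no chain runs the other way from s_11 to s_1.
So the given relations leave the order of s_1 and s_11 undetermined.

undetermined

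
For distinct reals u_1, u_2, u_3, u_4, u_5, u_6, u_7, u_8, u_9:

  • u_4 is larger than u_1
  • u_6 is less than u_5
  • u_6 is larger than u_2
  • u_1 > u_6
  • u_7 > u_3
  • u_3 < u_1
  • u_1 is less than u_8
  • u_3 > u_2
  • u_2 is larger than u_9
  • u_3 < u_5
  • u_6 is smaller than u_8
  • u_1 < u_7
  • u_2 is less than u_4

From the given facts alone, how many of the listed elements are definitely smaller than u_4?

From u_4 the given relations immediately reach u_2, u_1.
From those, u_9, u_3, u_6 — 5 in total.
Nothing else is reachable below u_4; 5 in all.

5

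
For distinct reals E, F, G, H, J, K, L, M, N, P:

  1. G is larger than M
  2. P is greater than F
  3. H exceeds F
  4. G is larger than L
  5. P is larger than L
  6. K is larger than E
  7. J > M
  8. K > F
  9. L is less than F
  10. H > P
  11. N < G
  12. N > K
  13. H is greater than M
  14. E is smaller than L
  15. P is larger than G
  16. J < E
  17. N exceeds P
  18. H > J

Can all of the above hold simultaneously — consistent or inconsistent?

Chaining the given relations yields N < G < P, so N < P. But one relation states P < N. These cannot both hold.

inconsistent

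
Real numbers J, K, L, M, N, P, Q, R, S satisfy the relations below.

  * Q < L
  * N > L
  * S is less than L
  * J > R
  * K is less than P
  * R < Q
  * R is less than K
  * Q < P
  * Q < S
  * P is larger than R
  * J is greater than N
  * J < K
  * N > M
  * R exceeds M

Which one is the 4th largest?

The consecutive relations fix a unique order: M < R < Q < S < L < N < J < K < P.
Counting 4 from the largest end gives N.

N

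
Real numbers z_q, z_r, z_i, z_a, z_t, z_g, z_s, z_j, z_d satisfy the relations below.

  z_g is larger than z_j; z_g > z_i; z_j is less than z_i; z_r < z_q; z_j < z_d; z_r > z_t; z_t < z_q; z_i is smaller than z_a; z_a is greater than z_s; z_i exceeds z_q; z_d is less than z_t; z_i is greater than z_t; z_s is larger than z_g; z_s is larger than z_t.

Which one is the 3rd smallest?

z_t

Chaining the given pairs: z_j < z_d < z_t < z_r < z_q < z_i < z_g < z_s < z_a.
The 3rd smallest is z_t.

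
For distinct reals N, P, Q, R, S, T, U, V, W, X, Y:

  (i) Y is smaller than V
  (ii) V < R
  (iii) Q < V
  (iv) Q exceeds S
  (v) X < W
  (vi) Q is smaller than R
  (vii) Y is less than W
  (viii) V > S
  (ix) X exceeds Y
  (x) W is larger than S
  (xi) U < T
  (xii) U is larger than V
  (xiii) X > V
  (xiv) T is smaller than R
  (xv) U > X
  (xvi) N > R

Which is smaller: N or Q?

Link the given pairs in sequence: Q < V; V < U; U < T; T < R; R < N.
Together: Q < V < U < T < R < N.
So Q < N; Q is the smaller of the two.

Q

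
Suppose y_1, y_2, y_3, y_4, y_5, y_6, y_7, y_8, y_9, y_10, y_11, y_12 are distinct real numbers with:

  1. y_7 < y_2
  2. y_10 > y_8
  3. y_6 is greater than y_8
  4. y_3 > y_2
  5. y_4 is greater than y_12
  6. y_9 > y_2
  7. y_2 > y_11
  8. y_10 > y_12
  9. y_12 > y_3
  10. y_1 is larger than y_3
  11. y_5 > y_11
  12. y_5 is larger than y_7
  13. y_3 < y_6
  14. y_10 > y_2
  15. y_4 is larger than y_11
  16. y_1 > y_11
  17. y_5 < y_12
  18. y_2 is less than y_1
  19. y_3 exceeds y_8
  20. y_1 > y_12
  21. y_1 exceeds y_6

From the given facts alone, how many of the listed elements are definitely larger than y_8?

6

From y_8 the given relations immediately reach y_3, y_6, y_10.
From those, y_12, y_1 — 5 in total.
From those, y_4 — 6 in total.
Nothing else is reachable above y_8; 6 in all.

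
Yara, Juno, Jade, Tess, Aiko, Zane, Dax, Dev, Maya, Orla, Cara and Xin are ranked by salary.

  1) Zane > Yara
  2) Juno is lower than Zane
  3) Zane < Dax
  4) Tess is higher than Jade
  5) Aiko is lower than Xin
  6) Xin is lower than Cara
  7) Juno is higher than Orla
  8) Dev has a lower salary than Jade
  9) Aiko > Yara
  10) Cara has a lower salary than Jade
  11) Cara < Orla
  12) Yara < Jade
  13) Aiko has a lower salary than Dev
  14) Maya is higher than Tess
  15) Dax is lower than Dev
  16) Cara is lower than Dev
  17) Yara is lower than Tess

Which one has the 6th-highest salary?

Piecing the relations together gives one ordering: Yara < Aiko < Xin < Cara < Orla < Juno < Zane < Dax < Dev < Jade < Tess < Maya.
Counting 6 from the largest end gives Zane.

Zane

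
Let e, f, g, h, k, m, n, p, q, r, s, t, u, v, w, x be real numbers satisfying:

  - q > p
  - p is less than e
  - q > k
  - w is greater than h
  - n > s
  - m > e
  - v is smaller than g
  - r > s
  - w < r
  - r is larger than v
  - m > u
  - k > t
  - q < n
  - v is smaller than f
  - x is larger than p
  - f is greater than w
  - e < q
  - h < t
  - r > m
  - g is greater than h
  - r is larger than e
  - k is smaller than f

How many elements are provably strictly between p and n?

The relations place p below n. An element lies strictly between them when it is forced above p and also forced below n.
Above p: {e, x, q, m, r}. Below n: {h, e, t, k, q, s}.
Intersection: {e, q} — 2.

2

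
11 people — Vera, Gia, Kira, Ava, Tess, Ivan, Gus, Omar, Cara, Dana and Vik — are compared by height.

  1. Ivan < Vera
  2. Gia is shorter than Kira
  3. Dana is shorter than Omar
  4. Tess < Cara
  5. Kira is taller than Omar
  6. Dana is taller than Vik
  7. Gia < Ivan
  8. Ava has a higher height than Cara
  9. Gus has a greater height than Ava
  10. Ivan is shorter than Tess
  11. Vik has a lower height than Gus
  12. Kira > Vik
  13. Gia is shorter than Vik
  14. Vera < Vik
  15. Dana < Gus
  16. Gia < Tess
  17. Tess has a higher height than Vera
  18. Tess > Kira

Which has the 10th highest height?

The consecutive relations fix a unique order: Gia < Ivan < Vera < Vik < Dana < Omar < Kira < Tess < Cara < Ava < Gus.
Counting 10 from the largest end gives Ivan.

Ivan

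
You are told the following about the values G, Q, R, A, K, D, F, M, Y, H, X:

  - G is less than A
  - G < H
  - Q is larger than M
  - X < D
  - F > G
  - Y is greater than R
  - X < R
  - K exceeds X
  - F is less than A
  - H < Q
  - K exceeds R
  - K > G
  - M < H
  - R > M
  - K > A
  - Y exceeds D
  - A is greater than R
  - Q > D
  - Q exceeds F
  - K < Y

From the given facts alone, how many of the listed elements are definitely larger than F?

The elements the relations force above F are A, K, Y, Q — no chain reaches any other.
That is 4.

4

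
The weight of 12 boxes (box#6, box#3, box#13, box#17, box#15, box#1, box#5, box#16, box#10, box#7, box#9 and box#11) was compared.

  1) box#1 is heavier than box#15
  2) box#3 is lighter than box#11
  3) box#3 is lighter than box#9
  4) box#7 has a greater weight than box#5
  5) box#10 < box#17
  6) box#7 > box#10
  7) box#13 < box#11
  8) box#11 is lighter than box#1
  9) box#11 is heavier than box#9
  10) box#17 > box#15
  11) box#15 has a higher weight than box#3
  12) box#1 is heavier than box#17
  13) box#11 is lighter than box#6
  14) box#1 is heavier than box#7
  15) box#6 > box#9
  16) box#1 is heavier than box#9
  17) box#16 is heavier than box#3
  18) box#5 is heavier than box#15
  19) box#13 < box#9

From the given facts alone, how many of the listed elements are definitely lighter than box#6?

Directly below box#6: box#9, box#11.
One step further: box#13, box#3 (4 so far).
Nothing else is reachable below box#6; 4 in all.

4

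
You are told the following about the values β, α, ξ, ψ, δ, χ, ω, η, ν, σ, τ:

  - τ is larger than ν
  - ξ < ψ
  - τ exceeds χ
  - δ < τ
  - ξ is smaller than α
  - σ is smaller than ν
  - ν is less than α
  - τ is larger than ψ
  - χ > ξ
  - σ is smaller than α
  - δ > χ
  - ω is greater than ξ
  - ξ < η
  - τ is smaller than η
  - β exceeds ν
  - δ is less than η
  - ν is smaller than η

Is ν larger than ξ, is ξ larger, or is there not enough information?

Following every chain through ξ: above ξ we get ω, χ, ψ, δ, α, τ, η.
ν is not reached, and no chain runs the other way from ν to ξ.
So the given relations leave the order of ξ and ν undetermined.

undetermined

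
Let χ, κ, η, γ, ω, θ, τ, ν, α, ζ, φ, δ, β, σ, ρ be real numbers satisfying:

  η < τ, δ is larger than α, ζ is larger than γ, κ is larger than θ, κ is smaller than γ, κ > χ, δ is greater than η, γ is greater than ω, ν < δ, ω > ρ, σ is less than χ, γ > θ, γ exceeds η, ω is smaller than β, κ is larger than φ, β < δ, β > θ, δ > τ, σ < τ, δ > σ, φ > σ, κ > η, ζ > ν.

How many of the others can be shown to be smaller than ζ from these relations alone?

The elements the relations force below ζ are ρ, σ, η, χ, θ, ω, ν, φ, κ, γ — no chain reaches any other.
That is 10.

10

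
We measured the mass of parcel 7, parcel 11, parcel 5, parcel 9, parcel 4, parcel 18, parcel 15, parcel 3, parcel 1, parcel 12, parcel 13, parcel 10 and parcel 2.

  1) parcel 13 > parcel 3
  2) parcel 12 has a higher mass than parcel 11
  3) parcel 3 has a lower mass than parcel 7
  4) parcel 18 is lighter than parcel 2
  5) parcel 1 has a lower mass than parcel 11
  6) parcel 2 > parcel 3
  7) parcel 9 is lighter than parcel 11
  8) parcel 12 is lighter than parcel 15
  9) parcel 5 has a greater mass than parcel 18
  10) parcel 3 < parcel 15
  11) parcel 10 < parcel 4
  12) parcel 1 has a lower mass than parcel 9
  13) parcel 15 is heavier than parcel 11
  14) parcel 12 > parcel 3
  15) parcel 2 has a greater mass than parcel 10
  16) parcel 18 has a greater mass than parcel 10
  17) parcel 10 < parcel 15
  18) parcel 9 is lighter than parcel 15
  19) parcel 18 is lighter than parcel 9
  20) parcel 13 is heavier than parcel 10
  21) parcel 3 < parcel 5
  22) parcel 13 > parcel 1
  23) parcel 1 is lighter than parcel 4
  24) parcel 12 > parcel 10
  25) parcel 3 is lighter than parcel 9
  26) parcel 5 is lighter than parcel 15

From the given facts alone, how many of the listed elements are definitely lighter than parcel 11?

The elements the relations force below parcel 11 are parcel 10, parcel 18, parcel 1, parcel 3, parcel 9 — no chain reaches any other.
That is 5.

5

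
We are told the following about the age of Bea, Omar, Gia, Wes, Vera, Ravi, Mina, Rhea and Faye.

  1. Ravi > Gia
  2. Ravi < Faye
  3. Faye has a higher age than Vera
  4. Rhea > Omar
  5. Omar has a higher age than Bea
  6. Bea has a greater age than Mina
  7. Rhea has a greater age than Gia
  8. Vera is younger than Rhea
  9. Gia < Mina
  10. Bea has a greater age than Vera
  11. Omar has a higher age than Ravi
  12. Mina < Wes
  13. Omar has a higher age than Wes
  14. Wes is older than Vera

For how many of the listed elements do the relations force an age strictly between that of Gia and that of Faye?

1

Chaining upward from Gia reaches: Mina, Ravi, Bea, Wes, Omar, Rhea.
Chaining downward from Faye reaches: Vera, Ravi.
Strictly between Gia and Faye are those in both lists: Ravi — 1 element.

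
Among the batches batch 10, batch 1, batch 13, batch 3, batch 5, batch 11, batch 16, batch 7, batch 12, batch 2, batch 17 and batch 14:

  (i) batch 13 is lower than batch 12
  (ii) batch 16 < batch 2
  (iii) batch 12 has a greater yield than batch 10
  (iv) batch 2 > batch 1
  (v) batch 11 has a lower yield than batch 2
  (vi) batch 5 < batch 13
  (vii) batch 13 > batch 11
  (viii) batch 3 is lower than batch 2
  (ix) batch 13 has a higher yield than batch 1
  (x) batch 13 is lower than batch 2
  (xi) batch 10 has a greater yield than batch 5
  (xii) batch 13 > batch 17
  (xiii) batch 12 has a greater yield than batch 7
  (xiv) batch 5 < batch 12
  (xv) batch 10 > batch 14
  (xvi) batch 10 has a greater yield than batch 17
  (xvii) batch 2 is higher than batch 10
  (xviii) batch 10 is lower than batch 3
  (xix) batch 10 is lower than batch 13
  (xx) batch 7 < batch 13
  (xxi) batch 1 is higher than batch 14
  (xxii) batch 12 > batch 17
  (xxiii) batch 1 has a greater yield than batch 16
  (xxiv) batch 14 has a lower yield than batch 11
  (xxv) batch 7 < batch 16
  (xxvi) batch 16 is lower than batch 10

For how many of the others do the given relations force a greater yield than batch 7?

Directly above batch 7: batch 16, batch 13, batch 12.
One step further: batch 10, batch 1, batch 2 (6 so far).
One step further: batch 3 (7 so far).
No other element is forced above batch 7 by the given relations, so the count is 7.

7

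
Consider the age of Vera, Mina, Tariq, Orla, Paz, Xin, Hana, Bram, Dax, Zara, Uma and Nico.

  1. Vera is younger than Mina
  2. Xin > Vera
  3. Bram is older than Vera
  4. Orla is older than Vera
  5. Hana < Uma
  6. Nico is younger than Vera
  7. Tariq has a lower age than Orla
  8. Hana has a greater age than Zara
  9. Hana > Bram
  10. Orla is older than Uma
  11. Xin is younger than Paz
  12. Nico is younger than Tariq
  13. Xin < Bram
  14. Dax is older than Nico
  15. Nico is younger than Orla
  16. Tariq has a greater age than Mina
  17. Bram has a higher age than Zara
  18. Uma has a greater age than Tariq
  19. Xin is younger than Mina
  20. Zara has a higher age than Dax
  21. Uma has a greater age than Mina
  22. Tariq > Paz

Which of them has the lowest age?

Chaining upward from Nico: directly above it, Dax, Vera, Tariq, Orla; then Zara, Xin, Mina, Bram, Uma; then Paz, Hana.
That covers every other element, and nothing is given below Nico, so Nico is the lowest age.

Nico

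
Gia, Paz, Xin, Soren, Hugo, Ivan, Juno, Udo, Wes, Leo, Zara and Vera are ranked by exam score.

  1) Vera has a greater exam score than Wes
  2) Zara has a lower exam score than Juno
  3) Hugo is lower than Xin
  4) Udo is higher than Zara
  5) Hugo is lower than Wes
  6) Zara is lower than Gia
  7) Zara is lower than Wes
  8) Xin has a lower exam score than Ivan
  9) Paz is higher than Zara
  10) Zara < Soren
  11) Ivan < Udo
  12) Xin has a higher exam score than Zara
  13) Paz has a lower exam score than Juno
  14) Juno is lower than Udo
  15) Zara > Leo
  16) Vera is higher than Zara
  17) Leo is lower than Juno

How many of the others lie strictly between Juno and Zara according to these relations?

The relations place Zara below Juno. An element lies strictly between them when it is forced above Zara and also forced below Juno.
Above Zara: {Paz, Xin, Soren, Ivan, Wes, Udo, Vera, Gia}. Below Juno: {Leo, Paz}.
Intersection: {Paz} — 1.

1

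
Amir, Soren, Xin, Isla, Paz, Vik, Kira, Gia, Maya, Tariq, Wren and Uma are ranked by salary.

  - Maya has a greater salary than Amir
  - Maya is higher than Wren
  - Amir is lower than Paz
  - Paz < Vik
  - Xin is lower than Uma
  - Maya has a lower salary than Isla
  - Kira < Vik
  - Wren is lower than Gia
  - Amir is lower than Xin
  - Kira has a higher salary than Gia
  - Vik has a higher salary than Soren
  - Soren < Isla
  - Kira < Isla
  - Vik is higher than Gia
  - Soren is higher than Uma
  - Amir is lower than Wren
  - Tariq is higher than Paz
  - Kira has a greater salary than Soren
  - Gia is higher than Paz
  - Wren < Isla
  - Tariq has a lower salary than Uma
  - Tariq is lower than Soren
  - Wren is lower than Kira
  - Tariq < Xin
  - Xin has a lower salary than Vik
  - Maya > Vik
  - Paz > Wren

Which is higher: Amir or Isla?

Amir < Wren and Wren < Paz give Amir < Paz.
Then Paz < Tariq extends the chain to Tariq.
Then Tariq < Xin extends the chain to Xin.
Then Xin < Uma extends the chain to Uma.
Then Uma < Soren extends the chain to Soren.
With Soren < Kira: Amir < Wren < Paz < Tariq < Xin < Uma < Soren < Kira.
With Kira < Vik: Amir < Wren < Paz < Tariq < Xin < Uma < Soren < Kira < Vik.
With Vik < Maya: Amir < Wren < Paz < Tariq < Xin < Uma < Soren < Kira < Vik < Maya.
With Maya < Isla: Amir < Wren < Paz < Tariq < Xin < Uma < Soren < Kira < Vik < Maya < Isla.
So Amir < Isla; Isla is the higher of the two.

Isla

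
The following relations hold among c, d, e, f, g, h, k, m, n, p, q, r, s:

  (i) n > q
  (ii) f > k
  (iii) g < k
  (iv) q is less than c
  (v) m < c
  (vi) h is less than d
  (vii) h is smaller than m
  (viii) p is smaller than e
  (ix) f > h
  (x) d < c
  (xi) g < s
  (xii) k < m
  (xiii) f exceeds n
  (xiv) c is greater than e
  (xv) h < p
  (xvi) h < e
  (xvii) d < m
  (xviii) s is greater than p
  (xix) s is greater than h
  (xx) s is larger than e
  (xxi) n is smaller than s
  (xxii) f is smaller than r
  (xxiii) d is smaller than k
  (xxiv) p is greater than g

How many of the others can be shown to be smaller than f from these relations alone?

Directly below f: h, k, n.
One step further: d, g, q (6 so far).
No other element is forced below f by the given relations, so the count is 6.

6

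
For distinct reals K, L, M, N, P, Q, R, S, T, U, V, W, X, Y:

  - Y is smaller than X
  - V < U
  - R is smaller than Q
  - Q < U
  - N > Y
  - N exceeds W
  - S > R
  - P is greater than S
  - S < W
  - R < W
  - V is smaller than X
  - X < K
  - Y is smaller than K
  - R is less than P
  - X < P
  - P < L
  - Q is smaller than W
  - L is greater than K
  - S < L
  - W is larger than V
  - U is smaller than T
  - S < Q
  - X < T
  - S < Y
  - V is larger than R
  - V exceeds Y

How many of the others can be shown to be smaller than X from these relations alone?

From X the given relations immediately reach Y, V.
From those, R, S — 4 in total.
No other element is forced below X by the given relations, so the count is 4.

4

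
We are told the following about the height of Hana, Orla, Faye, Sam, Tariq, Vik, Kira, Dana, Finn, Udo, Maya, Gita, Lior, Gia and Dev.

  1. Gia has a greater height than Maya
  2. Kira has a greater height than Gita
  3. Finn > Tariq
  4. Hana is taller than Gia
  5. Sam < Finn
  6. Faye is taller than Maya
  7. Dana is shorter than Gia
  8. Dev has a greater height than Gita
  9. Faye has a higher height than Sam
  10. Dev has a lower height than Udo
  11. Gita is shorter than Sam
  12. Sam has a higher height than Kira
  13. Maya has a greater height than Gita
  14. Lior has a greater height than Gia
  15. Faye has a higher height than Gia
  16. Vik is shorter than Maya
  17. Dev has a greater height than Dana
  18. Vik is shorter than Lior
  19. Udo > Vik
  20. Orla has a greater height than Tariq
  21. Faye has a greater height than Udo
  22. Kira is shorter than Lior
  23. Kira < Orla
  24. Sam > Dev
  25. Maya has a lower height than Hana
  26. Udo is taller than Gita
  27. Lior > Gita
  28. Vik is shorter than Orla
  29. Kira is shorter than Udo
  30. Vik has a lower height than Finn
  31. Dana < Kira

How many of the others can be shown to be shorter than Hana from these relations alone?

5

Directly below Hana: Maya, Gia.
One step further: Vik, Gita, Dana (5 so far).
No other element is forced below Hana by the given relations, so the count is 5.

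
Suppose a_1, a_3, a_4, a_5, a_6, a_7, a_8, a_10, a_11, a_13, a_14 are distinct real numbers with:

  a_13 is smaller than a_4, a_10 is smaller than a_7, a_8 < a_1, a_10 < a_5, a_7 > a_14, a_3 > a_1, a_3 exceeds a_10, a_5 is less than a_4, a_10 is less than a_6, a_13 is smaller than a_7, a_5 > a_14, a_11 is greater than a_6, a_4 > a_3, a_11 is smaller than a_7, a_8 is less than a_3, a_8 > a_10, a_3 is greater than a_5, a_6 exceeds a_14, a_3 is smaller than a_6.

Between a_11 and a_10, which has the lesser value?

Chaining the given relations: a_10 < a_8 < a_1 < a_3 < a_6 < a_11.
So a_10 < a_11; a_10 is the smaller of the two.

a_10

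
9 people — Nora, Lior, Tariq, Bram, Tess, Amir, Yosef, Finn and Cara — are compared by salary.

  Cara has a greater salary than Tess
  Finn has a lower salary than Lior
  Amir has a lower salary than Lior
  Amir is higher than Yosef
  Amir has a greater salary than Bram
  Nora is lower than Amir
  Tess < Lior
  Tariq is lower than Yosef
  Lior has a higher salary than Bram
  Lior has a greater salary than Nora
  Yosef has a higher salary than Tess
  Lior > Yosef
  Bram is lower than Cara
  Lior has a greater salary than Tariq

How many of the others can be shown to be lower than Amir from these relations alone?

5

Directly below Amir: Bram, Nora, Yosef.
One step further: Tess, Tariq (5 so far).
Nothing else is reachable below Amir; 5 in all.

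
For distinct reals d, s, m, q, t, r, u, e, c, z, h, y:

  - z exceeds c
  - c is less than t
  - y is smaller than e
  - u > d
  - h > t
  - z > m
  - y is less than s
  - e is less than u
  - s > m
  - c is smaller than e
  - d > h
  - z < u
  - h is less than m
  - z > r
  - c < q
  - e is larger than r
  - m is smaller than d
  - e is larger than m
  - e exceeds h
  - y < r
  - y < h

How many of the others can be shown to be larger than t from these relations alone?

7

From t the given relations immediately reach h.
From those, m, d, e — 4 in total.
From those, z, u, s — 7 in total.
No other element is forced above t by the given relations, so the count is 7.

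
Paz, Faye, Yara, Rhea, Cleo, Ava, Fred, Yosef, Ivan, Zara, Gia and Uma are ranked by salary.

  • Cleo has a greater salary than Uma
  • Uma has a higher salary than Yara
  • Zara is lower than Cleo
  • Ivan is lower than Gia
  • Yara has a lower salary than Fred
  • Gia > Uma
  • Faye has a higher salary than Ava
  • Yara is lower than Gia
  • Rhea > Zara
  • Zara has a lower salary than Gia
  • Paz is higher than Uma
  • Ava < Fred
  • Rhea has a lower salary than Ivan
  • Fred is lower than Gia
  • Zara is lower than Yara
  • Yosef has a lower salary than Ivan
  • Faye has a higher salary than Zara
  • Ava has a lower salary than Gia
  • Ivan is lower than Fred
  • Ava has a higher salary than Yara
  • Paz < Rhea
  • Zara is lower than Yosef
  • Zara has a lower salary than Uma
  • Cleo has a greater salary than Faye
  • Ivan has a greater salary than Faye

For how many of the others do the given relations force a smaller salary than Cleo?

From Cleo the given relations immediately reach Zara, Faye, Uma.
From those, Yara, Ava — 5 in total.
Nothing else is reachable below Cleo; 5 in all.

5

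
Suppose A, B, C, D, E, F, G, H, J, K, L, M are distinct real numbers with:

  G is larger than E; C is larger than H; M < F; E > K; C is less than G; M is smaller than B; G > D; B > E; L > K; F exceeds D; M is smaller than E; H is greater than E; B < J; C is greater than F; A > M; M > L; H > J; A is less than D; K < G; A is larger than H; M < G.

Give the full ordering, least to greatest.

The consecutive links are each given: K < L; L < M; M < E; E < B; B < J; J < H; H < A; A < D; D < F; F < C; C < G.

K < L < M < E < B < J < H < A < D < F < C < G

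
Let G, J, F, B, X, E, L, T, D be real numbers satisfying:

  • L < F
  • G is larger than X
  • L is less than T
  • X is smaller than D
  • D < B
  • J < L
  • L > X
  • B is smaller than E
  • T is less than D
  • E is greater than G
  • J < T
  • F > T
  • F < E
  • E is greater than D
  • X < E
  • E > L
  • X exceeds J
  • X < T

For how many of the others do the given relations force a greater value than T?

4

Directly above T: D, F.
One step further: B, E (4 so far).
Nothing else is reachable above T; 4 in all.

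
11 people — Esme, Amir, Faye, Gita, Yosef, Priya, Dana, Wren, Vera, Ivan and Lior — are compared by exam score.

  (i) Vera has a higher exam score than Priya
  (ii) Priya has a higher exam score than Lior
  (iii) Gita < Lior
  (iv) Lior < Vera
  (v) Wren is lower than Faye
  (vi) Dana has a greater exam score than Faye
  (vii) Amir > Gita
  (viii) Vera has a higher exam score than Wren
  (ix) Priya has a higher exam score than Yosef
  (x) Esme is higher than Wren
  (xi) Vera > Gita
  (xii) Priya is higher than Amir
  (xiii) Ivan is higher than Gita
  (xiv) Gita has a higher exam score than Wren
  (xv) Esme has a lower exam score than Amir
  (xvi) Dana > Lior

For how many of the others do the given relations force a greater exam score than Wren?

9

Directly above Wren: Gita, Faye, Esme, Vera.
One step further: Ivan, Lior, Dana, Amir (8 so far).
One step further: Priya (9 so far).
Nothing else is reachable above Wren; 9 in all.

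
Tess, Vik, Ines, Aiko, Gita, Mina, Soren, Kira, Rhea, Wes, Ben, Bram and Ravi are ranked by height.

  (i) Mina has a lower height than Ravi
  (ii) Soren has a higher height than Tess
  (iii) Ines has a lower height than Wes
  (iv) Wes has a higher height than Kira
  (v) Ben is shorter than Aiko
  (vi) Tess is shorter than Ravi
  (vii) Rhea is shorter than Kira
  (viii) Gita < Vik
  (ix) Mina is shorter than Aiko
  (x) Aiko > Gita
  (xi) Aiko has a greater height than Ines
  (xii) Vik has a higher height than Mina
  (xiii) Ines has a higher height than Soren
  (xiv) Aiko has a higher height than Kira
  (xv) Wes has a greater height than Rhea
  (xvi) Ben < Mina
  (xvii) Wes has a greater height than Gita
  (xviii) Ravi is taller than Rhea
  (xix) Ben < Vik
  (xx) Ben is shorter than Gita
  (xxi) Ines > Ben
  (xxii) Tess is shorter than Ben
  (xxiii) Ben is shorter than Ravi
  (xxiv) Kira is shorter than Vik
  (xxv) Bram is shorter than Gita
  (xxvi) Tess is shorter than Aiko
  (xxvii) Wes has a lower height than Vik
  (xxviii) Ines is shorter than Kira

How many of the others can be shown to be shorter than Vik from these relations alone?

From Vik the given relations immediately reach Ben, Kira, Gita, Mina, Wes.
From those, Bram, Tess, Rhea, Ines — 9 in total.
From those, Soren — 10 in total.
No other element is forced below Vik by the given relations, so the count is 10.

10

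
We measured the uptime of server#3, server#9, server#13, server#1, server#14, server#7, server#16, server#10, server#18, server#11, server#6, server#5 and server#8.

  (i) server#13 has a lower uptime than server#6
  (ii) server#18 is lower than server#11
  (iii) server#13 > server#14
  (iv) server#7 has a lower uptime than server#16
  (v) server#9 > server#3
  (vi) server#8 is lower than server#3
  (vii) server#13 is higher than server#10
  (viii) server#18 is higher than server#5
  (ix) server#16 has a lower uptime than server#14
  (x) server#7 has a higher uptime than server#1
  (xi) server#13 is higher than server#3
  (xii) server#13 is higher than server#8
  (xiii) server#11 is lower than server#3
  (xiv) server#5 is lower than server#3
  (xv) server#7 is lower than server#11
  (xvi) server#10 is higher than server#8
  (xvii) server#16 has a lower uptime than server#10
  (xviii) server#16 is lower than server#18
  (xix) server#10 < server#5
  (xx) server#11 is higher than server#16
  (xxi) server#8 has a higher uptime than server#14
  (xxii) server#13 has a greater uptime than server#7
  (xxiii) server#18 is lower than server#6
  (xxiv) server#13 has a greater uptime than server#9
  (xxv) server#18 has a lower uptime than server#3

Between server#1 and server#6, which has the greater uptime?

server#6

Link the given pairs in sequence: server#1 < server#7; server#7 < server#16; server#16 < server#14; server#14 < server#8; server#8 < server#10; server#10 < server#5; server#5 < server#18; server#18 < server#11; server#11 < server#3; server#3 < server#9; server#9 < server#13; server#13 < server#6.
Chaining these gives server#1 < server#7 < server#16 < server#14 < server#8 < server#10 < server#5 < server#18 < server#11 < server#3 < server#9 < server#13 < server#6.
So server#1 < server#6; server#6 is the higher of the two.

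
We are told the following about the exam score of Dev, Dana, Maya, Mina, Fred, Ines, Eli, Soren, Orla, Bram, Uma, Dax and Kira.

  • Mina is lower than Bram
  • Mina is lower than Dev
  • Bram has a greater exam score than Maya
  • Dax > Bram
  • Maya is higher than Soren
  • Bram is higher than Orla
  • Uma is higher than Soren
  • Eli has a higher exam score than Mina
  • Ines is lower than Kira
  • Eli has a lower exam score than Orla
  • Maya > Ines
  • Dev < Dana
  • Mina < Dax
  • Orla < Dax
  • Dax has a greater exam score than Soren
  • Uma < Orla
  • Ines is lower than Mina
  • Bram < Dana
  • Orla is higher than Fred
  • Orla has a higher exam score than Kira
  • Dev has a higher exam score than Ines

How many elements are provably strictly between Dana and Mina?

4

Chaining upward from Mina reaches: Eli, Orla, Dev, Bram, Dax.
Chaining downward from Dana reaches: Soren, Ines, Eli, Kira, Uma, Fred, Orla, Dev, Maya, Bram.
Strictly between Mina and Dana are those in both lists: Eli, Orla, Dev, Bram — 4 elements.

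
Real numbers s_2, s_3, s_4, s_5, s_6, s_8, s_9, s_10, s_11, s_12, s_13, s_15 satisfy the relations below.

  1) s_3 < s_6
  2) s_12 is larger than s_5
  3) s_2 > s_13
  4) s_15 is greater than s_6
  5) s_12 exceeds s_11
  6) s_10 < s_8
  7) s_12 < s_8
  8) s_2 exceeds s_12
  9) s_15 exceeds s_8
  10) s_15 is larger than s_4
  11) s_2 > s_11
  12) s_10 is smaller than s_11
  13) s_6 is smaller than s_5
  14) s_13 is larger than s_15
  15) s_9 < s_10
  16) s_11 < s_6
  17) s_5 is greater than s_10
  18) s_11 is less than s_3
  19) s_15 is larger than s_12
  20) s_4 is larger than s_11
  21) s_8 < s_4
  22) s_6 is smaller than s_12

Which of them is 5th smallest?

s_6

The consecutive relations fix a unique order: s_9 < s_10 < s_11 < s_3 < s_6 < s_5 < s_12 < s_8 < s_4 < s_15 < s_13 < s_2.
The 5th smallest is s_6.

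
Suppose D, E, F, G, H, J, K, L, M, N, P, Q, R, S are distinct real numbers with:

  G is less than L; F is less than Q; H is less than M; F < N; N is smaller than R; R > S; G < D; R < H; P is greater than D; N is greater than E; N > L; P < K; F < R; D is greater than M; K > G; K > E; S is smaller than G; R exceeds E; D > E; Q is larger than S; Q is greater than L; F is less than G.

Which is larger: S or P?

The relevant relations are S < G; G < L; L < N; N < R; R < H; H < M; M < D; D < P.
Together: S < G < L < N < R < H < M < D < P.
So S < P; P is the larger of the two.

P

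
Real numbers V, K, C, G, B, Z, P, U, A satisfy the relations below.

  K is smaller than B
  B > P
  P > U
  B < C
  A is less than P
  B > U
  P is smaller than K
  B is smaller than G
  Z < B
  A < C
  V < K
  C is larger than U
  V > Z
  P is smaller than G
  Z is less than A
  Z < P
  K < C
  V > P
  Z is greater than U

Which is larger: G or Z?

The relevant relations are Z < A; A < P; P < V; V < K; K < B; B < G.
Together: Z < A < P < V < K < B < G.
So Z < G; G is the larger of the two.

G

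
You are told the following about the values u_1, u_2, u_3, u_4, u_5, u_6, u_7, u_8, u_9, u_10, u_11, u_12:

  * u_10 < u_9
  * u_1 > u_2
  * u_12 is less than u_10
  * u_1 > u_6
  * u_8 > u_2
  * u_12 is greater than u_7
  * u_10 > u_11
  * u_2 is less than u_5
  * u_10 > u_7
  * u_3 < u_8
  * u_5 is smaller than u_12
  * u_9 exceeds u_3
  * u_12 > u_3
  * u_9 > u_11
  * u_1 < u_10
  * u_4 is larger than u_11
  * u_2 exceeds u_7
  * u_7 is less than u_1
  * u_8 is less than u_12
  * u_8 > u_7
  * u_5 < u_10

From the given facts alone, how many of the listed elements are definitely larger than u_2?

6

Directly above u_2: u_1, u_5, u_8.
One step further: u_12, u_10 (5 so far).
One step further: u_9 (6 so far).
Nothing else is reachable above u_2; 6 in all.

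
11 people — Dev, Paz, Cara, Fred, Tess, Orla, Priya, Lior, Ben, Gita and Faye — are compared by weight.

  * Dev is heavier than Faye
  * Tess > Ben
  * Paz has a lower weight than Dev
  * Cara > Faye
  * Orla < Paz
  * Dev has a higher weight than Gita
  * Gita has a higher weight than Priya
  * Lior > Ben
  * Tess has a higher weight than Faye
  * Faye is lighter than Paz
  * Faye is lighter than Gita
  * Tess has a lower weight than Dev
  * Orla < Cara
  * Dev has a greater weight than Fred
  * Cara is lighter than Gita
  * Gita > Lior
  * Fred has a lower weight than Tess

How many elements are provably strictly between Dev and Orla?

Chaining upward from Orla reaches: Cara, Gita, Paz.
Chaining downward from Dev reaches: Ben, Priya, Faye, Cara, Lior, Gita, Paz, Fred, Tess.
Strictly between Orla and Dev are those in both lists: Cara, Gita, Paz — 3 elements.

3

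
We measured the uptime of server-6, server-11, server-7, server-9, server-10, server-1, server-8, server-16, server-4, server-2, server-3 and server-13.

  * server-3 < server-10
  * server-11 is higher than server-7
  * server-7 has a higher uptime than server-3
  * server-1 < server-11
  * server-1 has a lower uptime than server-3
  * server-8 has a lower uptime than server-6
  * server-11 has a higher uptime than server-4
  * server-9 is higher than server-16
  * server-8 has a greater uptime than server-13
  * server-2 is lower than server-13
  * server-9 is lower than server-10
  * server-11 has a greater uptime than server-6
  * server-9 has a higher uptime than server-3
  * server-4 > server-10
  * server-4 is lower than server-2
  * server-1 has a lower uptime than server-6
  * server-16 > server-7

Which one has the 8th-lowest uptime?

server-2

Piecing the relations together gives one ordering: server-1 < server-3 < server-7 < server-16 < server-9 < server-10 < server-4 < server-2 < server-13 < server-8 < server-6 < server-11.
The 8th smallest is server-2.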